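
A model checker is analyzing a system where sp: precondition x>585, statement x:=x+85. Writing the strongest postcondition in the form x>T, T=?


Formula: sp(P, x:=E) = exists old_x. (x = E[old_x/x]) AND P[old_x/x] (old_x is the value of x before the assignment; eliminate old_x by solving x = E[old_x/x] for old_x)
Step 1: Precondition P: x>585, i.e. old_x > 585
Step 2: Assignment gives x = old_x + 85, so old_x = x - 85
Step 3: Substitute into P: x - 85 > 585
Step 4: Simplify: x > 585+85 = 670

670


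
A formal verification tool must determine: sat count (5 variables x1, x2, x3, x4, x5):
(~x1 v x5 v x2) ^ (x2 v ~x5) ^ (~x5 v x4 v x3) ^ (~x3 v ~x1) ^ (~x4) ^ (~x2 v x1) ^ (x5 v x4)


CNF with 7 clauses over 5 vars (32 assignments).
An assignment satisfies CNF iff every clause has >=1 true literal.
Check each row (bits = x1,x2,x3,x4,x5; clause T/F shown):
  row 0 [00000]: clauses=TTTTTTF -> 0
  row 1 [00001]: clauses=TFFTTTT -> 0
  row 2 [00010]: clauses=TTTTFTT -> 0
  row 3 [00011]: clauses=TFTTFTT -> 0
  row 4 [00100]: clauses=TTTTTTF -> 0
  row 5 [00101]: clauses=TFTTTTT -> 0
  row 6 [00110]: clauses=TTTTFTT -> 0
  row 7 [00111]: clauses=TFTTFTT -> 0
  row 8 [01000]: clauses=TTTTTFF -> 0
  row 9 [01001]: clauses=TTFTTFT -> 0
  row 10 [01010]: clauses=TTTTFFT -> 0
  row 11 [01011]: clauses=TTTTFFT -> 0
  row 12 [01100]: clauses=TTTTTFF -> 0
  row 13 [01101]: clauses=TTTTTFT -> 0
  row 14 [01110]: clauses=TTTTFFT -> 0
  row 15 [01111]: clauses=TTTTFFT -> 0
  row 16 [10000]: clauses=FTTTTTF -> 0
  row 17 [10001]: clauses=TFFTTTT -> 0
  row 18 [10010]: clauses=FTTTFTT -> 0
  row 19 [10011]: clauses=TFTTFTT -> 0
  row 20 [10100]: clauses=FTTFTTF -> 0
  row 21 [10101]: clauses=TFTFTTT -> 0
  row 22 [10110]: clauses=FTTFFTT -> 0
  row 23 [10111]: clauses=TFTFFTT -> 0
  row 24 [11000]: clauses=TTTTTTF -> 0
  row 25 [11001]: clauses=TTFTTTT -> 0
  row 26 [11010]: clauses=TTTTFTT -> 0
  row 27 [11011]: clauses=TTTTFTT -> 0
  row 28 [11100]: clauses=TTTFTTF -> 0
  row 29 [11101]: clauses=TTTFTTT -> 0
  row 30 [11110]: clauses=TTTFFTT -> 0
  row 31 [11111]: clauses=TTTFFTT -> 0
Full result column, 8 rows per line (x1,x2 fixed per line; x3,x4,x5 runs 000..111 left to right):
  rows 0-7 [x1,x2=00]: 00000000  (ones: 0)
  rows 8-15 [x1,x2=01]: 00000000  (ones: 0)
  rows 16-23 [x1,x2=10]: 00000000  (ones: 0)
  rows 24-31 [x1,x2=11]: 00000000  (ones: 0)
Satisfying assignments = 0+0+0+0 = 0

0


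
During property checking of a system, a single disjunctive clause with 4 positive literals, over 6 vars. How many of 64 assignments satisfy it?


Step 1: Total=2^6=64
Step 2: Unsat when all 4 false: 2^2=4
Step 3: Sat=64-4=60

60


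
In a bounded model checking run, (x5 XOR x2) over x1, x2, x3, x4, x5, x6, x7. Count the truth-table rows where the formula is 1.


Formula: (x5 XOR x2) over 7 vars (128 rows)
Evaluate each row (x1, x2, x3, x4, x5, x6, x7 as bits, MSB first):
  row 0 [0000000]: (0 XOR 0) -> 0
  row 1 [0000001]: (0 XOR 0) -> 0
  row 2 [0000010]: (0 XOR 0) -> 0
  row 3 [0000011]: (0 XOR 0) -> 0
  row 4 [0000100]: (1 XOR 0) -> 1
  (every remaining row is evaluated the same way; all 128 results are listed next)
Full result column, 8 rows per line (x1,x2,x3,x4 fixed per line; x5,x6,x7 runs 000..111 left to right):
  rows 0-7 [x1,x2,x3,x4=0000]: 00001111  (ones: 4)
  rows 8-15 [x1,x2,x3,x4=0001]: 00001111  (ones: 4)
  rows 16-23 [x1,x2,x3,x4=0010]: 00001111  (ones: 4)
  rows 24-31 [x1,x2,x3,x4=0011]: 00001111  (ones: 4)
  rows 32-39 [x1,x2,x3,x4=0100]: 11110000  (ones: 4)
  rows 40-47 [x1,x2,x3,x4=0101]: 11110000  (ones: 4)
  rows 48-55 [x1,x2,x3,x4=0110]: 11110000  (ones: 4)
  rows 56-63 [x1,x2,x3,x4=0111]: 11110000  (ones: 4)
  rows 64-71 [x1,x2,x3,x4=1000]: 00001111  (ones: 4)
  rows 72-79 [x1,x2,x3,x4=1001]: 00001111  (ones: 4)
  rows 80-87 [x1,x2,x3,x4=1010]: 00001111  (ones: 4)
  rows 88-95 [x1,x2,x3,x4=1011]: 00001111  (ones: 4)
  rows 96-103 [x1,x2,x3,x4=1100]: 11110000  (ones: 4)
  rows 104-111 [x1,x2,x3,x4=1101]: 11110000  (ones: 4)
  rows 112-119 [x1,x2,x3,x4=1110]: 11110000  (ones: 4)
  rows 120-127 [x1,x2,x3,x4=1111]: 11110000  (ones: 4)
Count of 1-rows = 4+4+4+4+4+4+4+4+4+4+4+4+4+4+4+4 = 64

64


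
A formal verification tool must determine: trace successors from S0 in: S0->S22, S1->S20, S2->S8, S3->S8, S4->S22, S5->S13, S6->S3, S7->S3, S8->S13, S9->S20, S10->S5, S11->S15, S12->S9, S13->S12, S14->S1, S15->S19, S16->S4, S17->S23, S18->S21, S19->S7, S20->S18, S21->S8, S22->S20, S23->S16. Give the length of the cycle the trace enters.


Trace from S0 until a state repeats:
  S0 -> S22 -> S20 -> S18 -> S21 -> S8 -> S13 -> S12 -> S9 -> S20
S20 first seen at step 2, revisited at step 9.
Cycle length = 9 - 2 = 7

7


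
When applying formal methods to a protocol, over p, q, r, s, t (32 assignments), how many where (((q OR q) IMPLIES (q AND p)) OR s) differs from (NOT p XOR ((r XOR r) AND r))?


F1 = (((q OR q) IMPLIES (q AND p)) OR s)
F2 = (NOT p XOR ((r XOR r) AND r))
Evaluate both on each of 32 rows (bits = p,q,r,s,t):
  row 0 [00000]: F1=1 F2=1 -> 0
  row 1 [00001]: F1=1 F2=1 -> 0
  row 2 [00010]: F1=1 F2=1 -> 0
  row 3 [00011]: F1=1 F2=1 -> 0
  row 4 [00100]: F1=1 F2=1 -> 0
  row 5 [00101]: F1=1 F2=1 -> 0
  row 6 [00110]: F1=1 F2=1 -> 0
  row 7 [00111]: F1=1 F2=1 -> 0
  row 8 [01000]: F1=0 F2=1 (differ) -> 1
  row 9 [01001]: F1=0 F2=1 (differ) -> 1
  row 10 [01010]: F1=1 F2=1 -> 0
  row 11 [01011]: F1=1 F2=1 -> 0
  row 12 [01100]: F1=0 F2=1 (differ) -> 1
  row 13 [01101]: F1=0 F2=1 (differ) -> 1
  row 14 [01110]: F1=1 F2=1 -> 0
  row 15 [01111]: F1=1 F2=1 -> 0
  row 16 [10000]: F1=1 F2=0 (differ) -> 1
  row 17 [10001]: F1=1 F2=0 (differ) -> 1
  row 18 [10010]: F1=1 F2=0 (differ) -> 1
  row 19 [10011]: F1=1 F2=0 (differ) -> 1
  row 20 [10100]: F1=1 F2=0 (differ) -> 1
  row 21 [10101]: F1=1 F2=0 (differ) -> 1
  row 22 [10110]: F1=1 F2=0 (differ) -> 1
  row 23 [10111]: F1=1 F2=0 (differ) -> 1
  row 24 [11000]: F1=1 F2=0 (differ) -> 1
  row 25 [11001]: F1=1 F2=0 (differ) -> 1
  row 26 [11010]: F1=1 F2=0 (differ) -> 1
  row 27 [11011]: F1=1 F2=0 (differ) -> 1
  row 28 [11100]: F1=1 F2=0 (differ) -> 1
  row 29 [11101]: F1=1 F2=0 (differ) -> 1
  row 30 [11110]: F1=1 F2=0 (differ) -> 1
  row 31 [11111]: F1=1 F2=0 (differ) -> 1
Full result column, 8 rows per line (p,q fixed per line; r,s,t runs 000..111 left to right):
  rows 0-7 [p,q=00]: 00000000  (ones: 0)
  rows 8-15 [p,q=01]: 11001100  (ones: 4)
  rows 16-23 [p,q=10]: 11111111  (ones: 8)
  rows 24-31 [p,q=11]: 11111111  (ones: 8)
Disagreements = 0+4+8+8 = 20

20


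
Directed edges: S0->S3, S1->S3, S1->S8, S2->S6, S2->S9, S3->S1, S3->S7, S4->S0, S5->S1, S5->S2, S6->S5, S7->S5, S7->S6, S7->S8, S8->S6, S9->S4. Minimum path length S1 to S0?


BFS layer-by-layer from S1:
  dist 0: {S1}
  dist 1: {S3, S8}
  dist 2: {S6, S7}
  dist 3: {S5}
  dist 4: {S2}
  dist 5: {S9}
  dist 6: {S4}
  dist 7: {S0}
  -> S0 reached at distance 7
Shortest path length = 7

7


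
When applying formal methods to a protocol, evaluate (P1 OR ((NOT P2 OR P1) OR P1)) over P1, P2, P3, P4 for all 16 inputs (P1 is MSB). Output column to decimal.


Formula: (P1 OR ((NOT P2 OR P1) OR P1)) over P1, P2, P3, P4 (16 rows)
Evaluate each row (bits = P1,P2,P3,P4, MSB first):
  row 0 [0000]: (0 OR ((NOT 0 OR 0) OR 0)) -> 1
  row 1 [0001]: (0 OR ((NOT 0 OR 0) OR 0)) -> 1
  row 2 [0010]: (0 OR ((NOT 0 OR 0) OR 0)) -> 1
  row 3 [0011]: (0 OR ((NOT 0 OR 0) OR 0)) -> 1
  row 4 [0100]: (0 OR ((NOT 1 OR 0) OR 0)) -> 0
  row 5 [0101]: (0 OR ((NOT 1 OR 0) OR 0)) -> 0
  row 6 [0110]: (0 OR ((NOT 1 OR 0) OR 0)) -> 0
  row 7 [0111]: (0 OR ((NOT 1 OR 0) OR 0)) -> 0
  row 8 [1000]: (1 OR ((NOT 0 OR 1) OR 1)) -> 1
  row 9 [1001]: (1 OR ((NOT 0 OR 1) OR 1)) -> 1
  row 10 [1010]: (1 OR ((NOT 0 OR 1) OR 1)) -> 1
  row 11 [1011]: (1 OR ((NOT 0 OR 1) OR 1)) -> 1
  row 12 [1100]: (1 OR ((NOT 1 OR 1) OR 1)) -> 1
  row 13 [1101]: (1 OR ((NOT 1 OR 1) OR 1)) -> 1
  row 14 [1110]: (1 OR ((NOT 1 OR 1) OR 1)) -> 1
  row 15 [1111]: (1 OR ((NOT 1 OR 1) OR 1)) -> 1
Full result column, 4 rows per line (P1,P2 fixed per line; P3,P4 runs 00..11 left to right):
  rows 0-3 [P1,P2=00]: 1111  = hex F
  rows 4-7 [P1,P2=01]: 0000  = hex 0
  rows 8-11 [P1,P2=10]: 1111  = hex F
  rows 12-15 [P1,P2=11]: 1111  = hex F
Output column (row 0 .. row 15) = 1111000011111111
Output column grouped in 4s = 1111 0000 1111 1111 = 0xF0FF
Convert to decimal digit by digit (value = value*16 + digit):
  F -> 15
  15*16 + 0 = 240
  240*16 + 15 (F) = 3855
  3855*16 + 15 (F) = 61695
Decimal = 61695

61695


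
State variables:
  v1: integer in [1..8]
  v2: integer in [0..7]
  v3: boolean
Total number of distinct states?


State space = product of domain sizes of all variables.
Domain sizes:
  v1 (integer in [1..8]): 8
  v2 (integer in [0..7]): 8
  v3 (boolean): 2
Product = 8 * 8 * 2 = 128

128


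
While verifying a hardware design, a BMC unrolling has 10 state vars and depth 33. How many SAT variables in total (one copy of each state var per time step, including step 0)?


BMC unrolls to depth k, creating one copy of each state var for steps 0..k.
Step count = 33 + 1 = 34 (steps 0 through 33)
Vars per step = 10
Total = 10 * 34 = 340

340


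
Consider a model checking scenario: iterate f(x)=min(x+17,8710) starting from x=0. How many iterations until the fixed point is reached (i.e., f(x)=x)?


Step 1: x=0, cap=8710, increment=17
Step 2: x grows by 17 each step until capped at 8710; fixed point is x=8710
Step 3: iterations = ceil(8710/17) = 513

513


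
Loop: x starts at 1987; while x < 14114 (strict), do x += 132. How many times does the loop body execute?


Step 1: x goes from 1987 toward 14114 by 132; the body runs while x<14114, so iterations = ceil((bound-start)/step)
Step 2: Distance=12127
Step 3: ceil(12127/132)=92

92


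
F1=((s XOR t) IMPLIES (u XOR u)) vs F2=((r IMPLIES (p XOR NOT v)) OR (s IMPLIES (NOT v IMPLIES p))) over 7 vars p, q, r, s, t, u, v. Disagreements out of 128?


F1 = ((s XOR t) IMPLIES (u XOR u))
F2 = ((r IMPLIES (p XOR NOT v)) OR (s IMPLIES (NOT v IMPLIES p)))
Evaluate both on each of 128 rows (bits = p,q,r,s,t,u,v):
  row 0 [0000000]: F1=1 F2=1 -> 0
  row 1 [0000001]: F1=1 F2=1 -> 0
  row 2 [0000010]: F1=1 F2=1 -> 0
  row 3 [0000011]: F1=1 F2=1 -> 0
  row 4 [0000100]: F1=0 F2=1 (differ) -> 1
  (every remaining row is evaluated the same way; all 128 results are listed next)
Full result column, 8 rows per line (p,q,r,s fixed per line; t,u,v runs 000..111 left to right):
  rows 0-7 [p,q,r,s=0000]: 00001111  (ones: 4)
  rows 8-15 [p,q,r,s=0001]: 11110000  (ones: 4)
  rows 16-23 [p,q,r,s=0010]: 00001111  (ones: 4)
  rows 24-31 [p,q,r,s=0011]: 11110000  (ones: 4)
  rows 32-39 [p,q,r,s=0100]: 00001111  (ones: 4)
  rows 40-47 [p,q,r,s=0101]: 11110000  (ones: 4)
  rows 48-55 [p,q,r,s=0110]: 00001111  (ones: 4)
  rows 56-63 [p,q,r,s=0111]: 11110000  (ones: 4)
  rows 64-71 [p,q,r,s=1000]: 00001111  (ones: 4)
  rows 72-79 [p,q,r,s=1001]: 11110000  (ones: 4)
  rows 80-87 [p,q,r,s=1010]: 00001111  (ones: 4)
  rows 88-95 [p,q,r,s=1011]: 11110000  (ones: 4)
  rows 96-103 [p,q,r,s=1100]: 00001111  (ones: 4)
  rows 104-111 [p,q,r,s=1101]: 11110000  (ones: 4)
  rows 112-119 [p,q,r,s=1110]: 00001111  (ones: 4)
  rows 120-127 [p,q,r,s=1111]: 11110000  (ones: 4)
Disagreements = 4+4+4+4+4+4+4+4+4+4+4+4+4+4+4+4 = 64

64


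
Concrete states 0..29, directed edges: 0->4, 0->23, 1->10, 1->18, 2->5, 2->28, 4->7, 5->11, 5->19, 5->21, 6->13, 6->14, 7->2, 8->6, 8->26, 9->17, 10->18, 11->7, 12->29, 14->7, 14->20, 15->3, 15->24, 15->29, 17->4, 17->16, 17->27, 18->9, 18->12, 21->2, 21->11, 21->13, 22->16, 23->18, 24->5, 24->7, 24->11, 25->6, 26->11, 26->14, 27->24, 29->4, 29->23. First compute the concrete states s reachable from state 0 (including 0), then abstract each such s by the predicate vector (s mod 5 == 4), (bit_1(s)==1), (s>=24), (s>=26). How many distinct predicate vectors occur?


BFS from 0:
Concrete reachable: {0, 2, 4, 5, 7, 9, 11, 12, 13, 16, 17, 18, 19, 21, 23, 24, 27, 28, 29}
Abstract via predicates (s mod 5 == 4), (bit_1(s)==1), (s>=24), (s>=26):
  (0,0,0,0) <- {0, 5, 12, 13, 16, 17, 21}
  (0,0,1,1) <- {28}
  (0,1,0,0) <- {2, 7, 11, 18, 23}
  (0,1,1,1) <- {27}
  (1,0,0,0) <- {4, 9}
  (1,0,1,0) <- {24}
  (1,0,1,1) <- {29}
  (1,1,0,0) <- {19}
Distinct abstract states = 8

8


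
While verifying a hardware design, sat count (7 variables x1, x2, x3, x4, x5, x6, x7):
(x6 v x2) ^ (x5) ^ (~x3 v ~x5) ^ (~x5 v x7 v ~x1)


CNF with 4 clauses over 7 vars (128 assignments).
An assignment satisfies CNF iff every clause has >=1 true literal.
Check each row (bits = x1,x2,x3,x4,x5,x6,x7; clause T/F shown):
  row 0 [0000000]: clauses=FFTT -> 0
  row 1 [0000001]: clauses=FFTT -> 0
  row 2 [0000010]: clauses=TFTT -> 0
  row 3 [0000011]: clauses=TFTT -> 0
  row 4 [0000100]: clauses=FTTT -> 0
  (every remaining row is evaluated the same way; all 128 results are listed next)
Full result column, 8 rows per line (x1,x2,x3,x4 fixed per line; x5,x6,x7 runs 000..111 left to right):
  rows 0-7 [x1,x2,x3,x4=0000]: 00000011  (ones: 2)
  rows 8-15 [x1,x2,x3,x4=0001]: 00000011  (ones: 2)
  rows 16-23 [x1,x2,x3,x4=0010]: 00000000  (ones: 0)
  rows 24-31 [x1,x2,x3,x4=0011]: 00000000  (ones: 0)
  rows 32-39 [x1,x2,x3,x4=0100]: 00001111  (ones: 4)
  rows 40-47 [x1,x2,x3,x4=0101]: 00001111  (ones: 4)
  rows 48-55 [x1,x2,x3,x4=0110]: 00000000  (ones: 0)
  rows 56-63 [x1,x2,x3,x4=0111]: 00000000  (ones: 0)
  rows 64-71 [x1,x2,x3,x4=1000]: 00000001  (ones: 1)
  rows 72-79 [x1,x2,x3,x4=1001]: 00000001  (ones: 1)
  rows 80-87 [x1,x2,x3,x4=1010]: 00000000  (ones: 0)
  rows 88-95 [x1,x2,x3,x4=1011]: 00000000  (ones: 0)
  rows 96-103 [x1,x2,x3,x4=1100]: 00000101  (ones: 2)
  rows 104-111 [x1,x2,x3,x4=1101]: 00000101  (ones: 2)
  rows 112-119 [x1,x2,x3,x4=1110]: 00000000  (ones: 0)
  rows 120-127 [x1,x2,x3,x4=1111]: 00000000  (ones: 0)
Satisfying assignments = 2+2+0+0+4+4+0+0+1+1+0+0+2+2+0+0 = 18

18


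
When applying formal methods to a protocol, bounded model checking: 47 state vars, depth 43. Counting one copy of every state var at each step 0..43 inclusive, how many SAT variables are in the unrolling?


BMC unrolls to depth k, creating one copy of each state var for steps 0..k.
Step count = 43 + 1 = 44 (steps 0 through 43)
Vars per step = 47
Total = 47 * 44 = 2068

2068


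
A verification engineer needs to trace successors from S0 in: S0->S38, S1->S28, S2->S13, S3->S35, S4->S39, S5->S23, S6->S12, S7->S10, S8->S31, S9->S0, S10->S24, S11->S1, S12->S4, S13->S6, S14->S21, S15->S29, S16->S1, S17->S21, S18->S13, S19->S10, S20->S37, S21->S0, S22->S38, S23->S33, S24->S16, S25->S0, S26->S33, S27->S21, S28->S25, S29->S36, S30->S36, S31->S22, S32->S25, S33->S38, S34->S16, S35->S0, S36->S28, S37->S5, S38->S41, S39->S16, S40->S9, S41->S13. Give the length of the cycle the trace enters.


Trace from S0 until a state repeats:
  S0 -> S38 -> S41 -> S13 -> S6 -> S12 -> S4 -> S39 -> S16 -> S1 -> S28 -> S25 -> S0
S0 first seen at step 0, revisited at step 12.
Cycle length = 12 - 0 = 12

12


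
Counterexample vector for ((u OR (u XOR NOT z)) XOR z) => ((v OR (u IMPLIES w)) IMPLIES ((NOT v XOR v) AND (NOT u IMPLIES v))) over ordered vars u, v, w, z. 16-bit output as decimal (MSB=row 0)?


F1 = ((u OR (u XOR NOT z)) XOR z)
F2 = ((v OR (u IMPLIES w)) IMPLIES ((NOT v XOR v) AND (NOT u IMPLIES v)))
Counterexample to F1=>F2 is where F1=1 and F2=0.
Evaluate each row (bits = u,v,w,z, MSB first):
  row 0 [0000]: F1=1 F2=0 -> F1&~F2 -> 1
  row 1 [0001]: F1=1 F2=0 -> F1&~F2 -> 1
  row 2 [0010]: F1=1 F2=0 -> F1&~F2 -> 1
  row 3 [0011]: F1=1 F2=0 -> F1&~F2 -> 1
  row 4 [0100]: F1=1 F2=1 -> F1&~F2 -> 0
  row 5 [0101]: F1=1 F2=1 -> F1&~F2 -> 0
  row 6 [0110]: F1=1 F2=1 -> F1&~F2 -> 0
  row 7 [0111]: F1=1 F2=1 -> F1&~F2 -> 0
  row 8 [1000]: F1=1 F2=1 -> F1&~F2 -> 0
  row 9 [1001]: F1=0 F2=1 -> F1&~F2 -> 0
  row 10 [1010]: F1=1 F2=1 -> F1&~F2 -> 0
  row 11 [1011]: F1=0 F2=1 -> F1&~F2 -> 0
  row 12 [1100]: F1=1 F2=1 -> F1&~F2 -> 0
  row 13 [1101]: F1=0 F2=1 -> F1&~F2 -> 0
  row 14 [1110]: F1=1 F2=1 -> F1&~F2 -> 0
  row 15 [1111]: F1=0 F2=1 -> F1&~F2 -> 0
Full result column, 4 rows per line (u,v fixed per line; w,z runs 00..11 left to right):
  rows 0-3 [u,v=00]: 1111  = hex F
  rows 4-7 [u,v=01]: 0000  = hex 0
  rows 8-11 [u,v=10]: 0000  = hex 0
  rows 12-15 [u,v=11]: 0000  = hex 0
Counterexample vector (row 0 .. row 15) = 1111000000000000
Output column grouped in 4s = 1111 0000 0000 0000 = 0xF000
Convert to decimal digit by digit (value = value*16 + digit):
  F -> 15
  15*16 + 0 = 240
  240*16 + 0 = 3840
  3840*16 + 0 = 61440
Decimal = 61440

61440


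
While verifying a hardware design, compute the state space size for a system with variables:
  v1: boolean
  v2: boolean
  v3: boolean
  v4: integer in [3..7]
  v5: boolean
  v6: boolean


State space = product of domain sizes of all variables.
Domain sizes:
  v1 (boolean): 2
  v2 (boolean): 2
  v3 (boolean): 2
  v4 (integer in [3..7]): 5
  v5 (boolean): 2
  v6 (boolean): 2
Product = 2 * 2 * 2 * 5 * 2 * 2 = 160

160


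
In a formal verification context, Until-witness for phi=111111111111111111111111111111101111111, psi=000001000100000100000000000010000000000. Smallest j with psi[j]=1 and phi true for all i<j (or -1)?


(phi U psi) at 0: need smallest j with psi[j]=1 and phi[i]=1 for all i in [0,j).
Scan from step 0:
  step 0: phi=1, psi=0 -> continue
  step 1: phi=1, psi=0 -> continue
  step 2: phi=1, psi=0 -> continue
  step 3: phi=1, psi=0 -> continue
  step 5: psi=1 and phi held for [0,5) -> witness found
Witness step = 5

5


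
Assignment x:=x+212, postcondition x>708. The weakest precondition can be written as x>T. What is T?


Formula: wp(x:=E, P) = P[E/x] (substitute E for x in postcondition)
Step 1: Postcondition: x>708
Step 2: Substitute x+212 for x: x+212>708
Step 3: Solve for x: x > 708-212 = 496

496


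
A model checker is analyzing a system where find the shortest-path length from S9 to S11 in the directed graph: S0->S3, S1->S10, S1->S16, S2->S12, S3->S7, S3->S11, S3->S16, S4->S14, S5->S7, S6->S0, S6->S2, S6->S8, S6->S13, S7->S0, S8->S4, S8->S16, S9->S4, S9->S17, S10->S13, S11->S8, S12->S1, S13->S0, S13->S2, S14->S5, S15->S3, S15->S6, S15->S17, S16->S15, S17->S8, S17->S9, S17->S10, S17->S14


BFS layer-by-layer from S9:
  dist 0: {S9}
  dist 1: {S4, S17}
  dist 2: {S8, S10, S14}
  dist 3: {S5, S13, S16}
  dist 4: {S0, S2, S7, S15}
  dist 5: {S3, S6, S12}
  dist 6: {S1, S11}
  -> S11 reached at distance 6
Shortest path length = 6

6


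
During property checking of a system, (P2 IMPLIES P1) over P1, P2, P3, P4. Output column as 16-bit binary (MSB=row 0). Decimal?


Formula: (P2 IMPLIES P1) over P1, P2, P3, P4 (16 rows)
Evaluate each row (bits = P1,P2,P3,P4, MSB first):
  row 0 [0000]: (0 IMPLIES 0) -> 1
  row 1 [0001]: (0 IMPLIES 0) -> 1
  row 2 [0010]: (0 IMPLIES 0) -> 1
  row 3 [0011]: (0 IMPLIES 0) -> 1
  row 4 [0100]: (1 IMPLIES 0) -> 0
  row 5 [0101]: (1 IMPLIES 0) -> 0
  row 6 [0110]: (1 IMPLIES 0) -> 0
  row 7 [0111]: (1 IMPLIES 0) -> 0
  row 8 [1000]: (0 IMPLIES 1) -> 1
  row 9 [1001]: (0 IMPLIES 1) -> 1
  row 10 [1010]: (0 IMPLIES 1) -> 1
  row 11 [1011]: (0 IMPLIES 1) -> 1
  row 12 [1100]: (1 IMPLIES 1) -> 1
  row 13 [1101]: (1 IMPLIES 1) -> 1
  row 14 [1110]: (1 IMPLIES 1) -> 1
  row 15 [1111]: (1 IMPLIES 1) -> 1
Full result column, 4 rows per line (P1,P2 fixed per line; P3,P4 runs 00..11 left to right):
  rows 0-3 [P1,P2=00]: 1111  = hex F
  rows 4-7 [P1,P2=01]: 0000  = hex 0
  rows 8-11 [P1,P2=10]: 1111  = hex F
  rows 12-15 [P1,P2=11]: 1111  = hex F
Output column (row 0 .. row 15) = 1111000011111111
Output column grouped in 4s = 1111 0000 1111 1111 = 0xF0FF
Convert to decimal digit by digit (value = value*16 + digit):
  F -> 15
  15*16 + 0 = 240
  240*16 + 15 (F) = 3855
  3855*16 + 15 (F) = 61695
Decimal = 61695

61695


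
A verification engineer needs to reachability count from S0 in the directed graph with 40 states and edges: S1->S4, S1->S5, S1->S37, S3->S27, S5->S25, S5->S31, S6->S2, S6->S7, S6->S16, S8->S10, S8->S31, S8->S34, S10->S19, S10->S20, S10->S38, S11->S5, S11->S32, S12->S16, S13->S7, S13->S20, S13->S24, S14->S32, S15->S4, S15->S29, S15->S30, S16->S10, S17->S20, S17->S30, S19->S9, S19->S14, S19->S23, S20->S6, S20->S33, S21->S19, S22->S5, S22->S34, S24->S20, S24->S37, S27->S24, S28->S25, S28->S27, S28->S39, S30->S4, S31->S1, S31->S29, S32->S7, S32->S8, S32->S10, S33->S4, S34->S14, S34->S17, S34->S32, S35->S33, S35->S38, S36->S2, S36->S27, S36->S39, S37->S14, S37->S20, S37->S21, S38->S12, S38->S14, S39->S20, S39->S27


BFS from S0:
  layer 0: {S0}
Reachable set: {S0}
Count = 1

1


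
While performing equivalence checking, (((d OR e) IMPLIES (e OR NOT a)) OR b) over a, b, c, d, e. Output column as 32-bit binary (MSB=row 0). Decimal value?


Formula: (((d OR e) IMPLIES (e OR NOT a)) OR b) over a, b, c, d, e (32 rows)
Evaluate each row (bits = a,b,c,d,e, MSB first):
  row 0 [00000]: (((0 OR 0) IMPLIES (0 OR NOT 0)) OR 0) -> 1
  row 1 [00001]: (((0 OR 1) IMPLIES (1 OR NOT 0)) OR 0) -> 1
  row 2 [00010]: (((1 OR 0) IMPLIES (0 OR NOT 0)) OR 0) -> 1
  row 3 [00011]: (((1 OR 1) IMPLIES (1 OR NOT 0)) OR 0) -> 1
  row 4 [00100]: (((0 OR 0) IMPLIES (0 OR NOT 0)) OR 0) -> 1
  row 5 [00101]: (((0 OR 1) IMPLIES (1 OR NOT 0)) OR 0) -> 1
  row 6 [00110]: (((1 OR 0) IMPLIES (0 OR NOT 0)) OR 0) -> 1
  row 7 [00111]: (((1 OR 1) IMPLIES (1 OR NOT 0)) OR 0) -> 1
  row 8 [01000]: (((0 OR 0) IMPLIES (0 OR NOT 0)) OR 1) -> 1
  row 9 [01001]: (((0 OR 1) IMPLIES (1 OR NOT 0)) OR 1) -> 1
  row 10 [01010]: (((1 OR 0) IMPLIES (0 OR NOT 0)) OR 1) -> 1
  row 11 [01011]: (((1 OR 1) IMPLIES (1 OR NOT 0)) OR 1) -> 1
  row 12 [01100]: (((0 OR 0) IMPLIES (0 OR NOT 0)) OR 1) -> 1
  row 13 [01101]: (((0 OR 1) IMPLIES (1 OR NOT 0)) OR 1) -> 1
  row 14 [01110]: (((1 OR 0) IMPLIES (0 OR NOT 0)) OR 1) -> 1
  row 15 [01111]: (((1 OR 1) IMPLIES (1 OR NOT 0)) OR 1) -> 1
  row 16 [10000]: (((0 OR 0) IMPLIES (0 OR NOT 1)) OR 0) -> 1
  row 17 [10001]: (((0 OR 1) IMPLIES (1 OR NOT 1)) OR 0) -> 1
  row 18 [10010]: (((1 OR 0) IMPLIES (0 OR NOT 1)) OR 0) -> 0
  row 19 [10011]: (((1 OR 1) IMPLIES (1 OR NOT 1)) OR 0) -> 1
  row 20 [10100]: (((0 OR 0) IMPLIES (0 OR NOT 1)) OR 0) -> 1
  row 21 [10101]: (((0 OR 1) IMPLIES (1 OR NOT 1)) OR 0) -> 1
  row 22 [10110]: (((1 OR 0) IMPLIES (0 OR NOT 1)) OR 0) -> 0
  row 23 [10111]: (((1 OR 1) IMPLIES (1 OR NOT 1)) OR 0) -> 1
  row 24 [11000]: (((0 OR 0) IMPLIES (0 OR NOT 1)) OR 1) -> 1
  row 25 [11001]: (((0 OR 1) IMPLIES (1 OR NOT 1)) OR 1) -> 1
  row 26 [11010]: (((1 OR 0) IMPLIES (0 OR NOT 1)) OR 1) -> 1
  row 27 [11011]: (((1 OR 1) IMPLIES (1 OR NOT 1)) OR 1) -> 1
  row 28 [11100]: (((0 OR 0) IMPLIES (0 OR NOT 1)) OR 1) -> 1
  row 29 [11101]: (((0 OR 1) IMPLIES (1 OR NOT 1)) OR 1) -> 1
  row 30 [11110]: (((1 OR 0) IMPLIES (0 OR NOT 1)) OR 1) -> 1
  row 31 [11111]: (((1 OR 1) IMPLIES (1 OR NOT 1)) OR 1) -> 1
Full result column, 4 rows per line (a,b,c fixed per line; d,e runs 00..11 left to right):
  rows 0-3 [a,b,c=000]: 1111  = hex F
  rows 4-7 [a,b,c=001]: 1111  = hex F
  rows 8-11 [a,b,c=010]: 1111  = hex F
  rows 12-15 [a,b,c=011]: 1111  = hex F
  rows 16-19 [a,b,c=100]: 1101  = hex D
  rows 20-23 [a,b,c=101]: 1101  = hex D
  rows 24-27 [a,b,c=110]: 1111  = hex F
  rows 28-31 [a,b,c=111]: 1111  = hex F
Output column (row 0 .. row 31) = 11111111111111111101110111111111
Output column grouped in 4s = 1111 1111 1111 1111 1101 1101 1111 1111 = 0xFFFFDDFF
Convert to decimal digit by digit (value = value*16 + digit):
  F -> 15
  15*16 + 15 (F) = 255
  255*16 + 15 (F) = 4095
  4095*16 + 15 (F) = 65535
  65535*16 + 13 (D) = 1048573
  1048573*16 + 13 (D) = 16777181
  16777181*16 + 15 (F) = 268434911
  268434911*16 + 15 (F) = 4294958591
Decimal = 4294958591

4294958591


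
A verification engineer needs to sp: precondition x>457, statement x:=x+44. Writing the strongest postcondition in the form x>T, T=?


Formula: sp(P, x:=E) = exists old_x. (x = E[old_x/x]) AND P[old_x/x] (old_x is the value of x before the assignment; eliminate old_x by solving x = E[old_x/x] for old_x)
Step 1: Precondition P: x>457, i.e. old_x > 457
Step 2: Assignment gives x = old_x + 44, so old_x = x - 44
Step 3: Substitute into P: x - 44 > 457
Step 4: Simplify: x > 457+44 = 501

501


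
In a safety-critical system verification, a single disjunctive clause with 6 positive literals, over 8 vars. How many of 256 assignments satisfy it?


Step 1: Total=2^8=256
Step 2: Unsat when all 6 false: 2^2=4
Step 3: Sat=256-4=252

252


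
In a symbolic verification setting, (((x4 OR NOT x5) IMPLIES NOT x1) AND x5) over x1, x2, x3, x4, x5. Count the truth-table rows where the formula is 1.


Formula: (((x4 OR NOT x5) IMPLIES NOT x1) AND x5) over 5 vars (32 rows)
Evaluate each row (x1, x2, x3, x4, x5 as bits, MSB first):
  row 0 [00000]: (((0 OR NOT 0) IMPLIES NOT 0) AND 0) -> 0
  row 1 [00001]: (((0 OR NOT 1) IMPLIES NOT 0) AND 1) -> 1
  row 2 [00010]: (((1 OR NOT 0) IMPLIES NOT 0) AND 0) -> 0
  row 3 [00011]: (((1 OR NOT 1) IMPLIES NOT 0) AND 1) -> 1
  row 4 [00100]: (((0 OR NOT 0) IMPLIES NOT 0) AND 0) -> 0
  row 5 [00101]: (((0 OR NOT 1) IMPLIES NOT 0) AND 1) -> 1
  row 6 [00110]: (((1 OR NOT 0) IMPLIES NOT 0) AND 0) -> 0
  row 7 [00111]: (((1 OR NOT 1) IMPLIES NOT 0) AND 1) -> 1
  row 8 [01000]: (((0 OR NOT 0) IMPLIES NOT 0) AND 0) -> 0
  row 9 [01001]: (((0 OR NOT 1) IMPLIES NOT 0) AND 1) -> 1
  row 10 [01010]: (((1 OR NOT 0) IMPLIES NOT 0) AND 0) -> 0
  row 11 [01011]: (((1 OR NOT 1) IMPLIES NOT 0) AND 1) -> 1
  row 12 [01100]: (((0 OR NOT 0) IMPLIES NOT 0) AND 0) -> 0
  row 13 [01101]: (((0 OR NOT 1) IMPLIES NOT 0) AND 1) -> 1
  row 14 [01110]: (((1 OR NOT 0) IMPLIES NOT 0) AND 0) -> 0
  row 15 [01111]: (((1 OR NOT 1) IMPLIES NOT 0) AND 1) -> 1
  row 16 [10000]: (((0 OR NOT 0) IMPLIES NOT 1) AND 0) -> 0
  row 17 [10001]: (((0 OR NOT 1) IMPLIES NOT 1) AND 1) -> 1
  row 18 [10010]: (((1 OR NOT 0) IMPLIES NOT 1) AND 0) -> 0
  row 19 [10011]: (((1 OR NOT 1) IMPLIES NOT 1) AND 1) -> 0
  row 20 [10100]: (((0 OR NOT 0) IMPLIES NOT 1) AND 0) -> 0
  row 21 [10101]: (((0 OR NOT 1) IMPLIES NOT 1) AND 1) -> 1
  row 22 [10110]: (((1 OR NOT 0) IMPLIES NOT 1) AND 0) -> 0
  row 23 [10111]: (((1 OR NOT 1) IMPLIES NOT 1) AND 1) -> 0
  row 24 [11000]: (((0 OR NOT 0) IMPLIES NOT 1) AND 0) -> 0
  row 25 [11001]: (((0 OR NOT 1) IMPLIES NOT 1) AND 1) -> 1
  row 26 [11010]: (((1 OR NOT 0) IMPLIES NOT 1) AND 0) -> 0
  row 27 [11011]: (((1 OR NOT 1) IMPLIES NOT 1) AND 1) -> 0
  row 28 [11100]: (((0 OR NOT 0) IMPLIES NOT 1) AND 0) -> 0
  row 29 [11101]: (((0 OR NOT 1) IMPLIES NOT 1) AND 1) -> 1
  row 30 [11110]: (((1 OR NOT 0) IMPLIES NOT 1) AND 0) -> 0
  row 31 [11111]: (((1 OR NOT 1) IMPLIES NOT 1) AND 1) -> 0
Full result column, 8 rows per line (x1,x2 fixed per line; x3,x4,x5 runs 000..111 left to right):
  rows 0-7 [x1,x2=00]: 01010101  (ones: 4)
  rows 8-15 [x1,x2=01]: 01010101  (ones: 4)
  rows 16-23 [x1,x2=10]: 01000100  (ones: 2)
  rows 24-31 [x1,x2=11]: 01000100  (ones: 2)
Count of 1-rows = 4+4+2+2 = 12

12


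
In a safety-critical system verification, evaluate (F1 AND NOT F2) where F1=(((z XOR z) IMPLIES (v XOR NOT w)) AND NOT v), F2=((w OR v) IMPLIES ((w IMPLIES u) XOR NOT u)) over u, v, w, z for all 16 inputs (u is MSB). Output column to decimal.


F1 = (((z XOR z) IMPLIES (v XOR NOT w)) AND NOT v)
F2 = ((w OR v) IMPLIES ((w IMPLIES u) XOR NOT u))
Counterexample to F1=>F2 is where F1=1 and F2=0.
Evaluate each row (bits = u,v,w,z, MSB first):
  row 0 [0000]: F1=1 F2=1 -> F1&~F2 -> 0
  row 1 [0001]: F1=1 F2=1 -> F1&~F2 -> 0
  row 2 [0010]: F1=1 F2=1 -> F1&~F2 -> 0
  row 3 [0011]: F1=1 F2=1 -> F1&~F2 -> 0
  row 4 [0100]: F1=0 F2=0 -> F1&~F2 -> 0
  row 5 [0101]: F1=0 F2=0 -> F1&~F2 -> 0
  row 6 [0110]: F1=0 F2=1 -> F1&~F2 -> 0
  row 7 [0111]: F1=0 F2=1 -> F1&~F2 -> 0
  row 8 [1000]: F1=1 F2=1 -> F1&~F2 -> 0
  row 9 [1001]: F1=1 F2=1 -> F1&~F2 -> 0
  row 10 [1010]: F1=1 F2=1 -> F1&~F2 -> 0
  row 11 [1011]: F1=1 F2=1 -> F1&~F2 -> 0
  row 12 [1100]: F1=0 F2=1 -> F1&~F2 -> 0
  row 13 [1101]: F1=0 F2=1 -> F1&~F2 -> 0
  row 14 [1110]: F1=0 F2=1 -> F1&~F2 -> 0
  row 15 [1111]: F1=0 F2=1 -> F1&~F2 -> 0
Full result column, 4 rows per line (u,v fixed per line; w,z runs 00..11 left to right):
  rows 0-3 [u,v=00]: 0000  = hex 0
  rows 4-7 [u,v=01]: 0000  = hex 0
  rows 8-11 [u,v=10]: 0000  = hex 0
  rows 12-15 [u,v=11]: 0000  = hex 0
Counterexample vector (row 0 .. row 15) = 0000000000000000
Output column grouped in 4s = 0000 0000 0000 0000 = 0x0000
Convert to decimal digit by digit (value = value*16 + digit):
  0 -> 0
  0*16 + 0 = 0
  0*16 + 0 = 0
  0*16 + 0 = 0
Decimal = 0

0


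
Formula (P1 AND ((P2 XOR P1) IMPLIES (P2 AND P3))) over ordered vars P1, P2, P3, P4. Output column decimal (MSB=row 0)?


Formula: (P1 AND ((P2 XOR P1) IMPLIES (P2 AND P3))) over P1, P2, P3, P4 (16 rows)
Evaluate each row (bits = P1,P2,P3,P4, MSB first):
  row 0 [0000]: (0 AND ((0 XOR 0) IMPLIES (0 AND 0))) -> 0
  row 1 [0001]: (0 AND ((0 XOR 0) IMPLIES (0 AND 0))) -> 0
  row 2 [0010]: (0 AND ((0 XOR 0) IMPLIES (0 AND 1))) -> 0
  row 3 [0011]: (0 AND ((0 XOR 0) IMPLIES (0 AND 1))) -> 0
  row 4 [0100]: (0 AND ((1 XOR 0) IMPLIES (1 AND 0))) -> 0
  row 5 [0101]: (0 AND ((1 XOR 0) IMPLIES (1 AND 0))) -> 0
  row 6 [0110]: (0 AND ((1 XOR 0) IMPLIES (1 AND 1))) -> 0
  row 7 [0111]: (0 AND ((1 XOR 0) IMPLIES (1 AND 1))) -> 0
  row 8 [1000]: (1 AND ((0 XOR 1) IMPLIES (0 AND 0))) -> 0
  row 9 [1001]: (1 AND ((0 XOR 1) IMPLIES (0 AND 0))) -> 0
  row 10 [1010]: (1 AND ((0 XOR 1) IMPLIES (0 AND 1))) -> 0
  row 11 [1011]: (1 AND ((0 XOR 1) IMPLIES (0 AND 1))) -> 0
  row 12 [1100]: (1 AND ((1 XOR 1) IMPLIES (1 AND 0))) -> 1
  row 13 [1101]: (1 AND ((1 XOR 1) IMPLIES (1 AND 0))) -> 1
  row 14 [1110]: (1 AND ((1 XOR 1) IMPLIES (1 AND 1))) -> 1
  row 15 [1111]: (1 AND ((1 XOR 1) IMPLIES (1 AND 1))) -> 1
Full result column, 4 rows per line (P1,P2 fixed per line; P3,P4 runs 00..11 left to right):
  rows 0-3 [P1,P2=00]: 0000  = hex 0
  rows 4-7 [P1,P2=01]: 0000  = hex 0
  rows 8-11 [P1,P2=10]: 0000  = hex 0
  rows 12-15 [P1,P2=11]: 1111  = hex F
Output column (row 0 .. row 15) = 0000000000001111
Output column grouped in 4s = 0000 0000 0000 1111 = 0x000F
Convert to decimal digit by digit (value = value*16 + digit):
  0 -> 0
  0*16 + 0 = 0
  0*16 + 0 = 0
  0*16 + 15 (F) = 15
Decimal = 15

15


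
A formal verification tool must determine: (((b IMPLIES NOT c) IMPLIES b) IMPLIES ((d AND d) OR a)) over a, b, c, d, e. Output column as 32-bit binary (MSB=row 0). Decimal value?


Formula: (((b IMPLIES NOT c) IMPLIES b) IMPLIES ((d AND d) OR a)) over a, b, c, d, e (32 rows)
Evaluate each row (bits = a,b,c,d,e, MSB first):
  row 0 [00000]: (((0 IMPLIES NOT 0) IMPLIES 0) IMPLIES ((0 AND 0) OR 0)) -> 1
  row 1 [00001]: (((0 IMPLIES NOT 0) IMPLIES 0) IMPLIES ((0 AND 0) OR 0)) -> 1
  row 2 [00010]: (((0 IMPLIES NOT 0) IMPLIES 0) IMPLIES ((1 AND 1) OR 0)) -> 1
  row 3 [00011]: (((0 IMPLIES NOT 0) IMPLIES 0) IMPLIES ((1 AND 1) OR 0)) -> 1
  row 4 [00100]: (((0 IMPLIES NOT 1) IMPLIES 0) IMPLIES ((0 AND 0) OR 0)) -> 1
  row 5 [00101]: (((0 IMPLIES NOT 1) IMPLIES 0) IMPLIES ((0 AND 0) OR 0)) -> 1
  row 6 [00110]: (((0 IMPLIES NOT 1) IMPLIES 0) IMPLIES ((1 AND 1) OR 0)) -> 1
  row 7 [00111]: (((0 IMPLIES NOT 1) IMPLIES 0) IMPLIES ((1 AND 1) OR 0)) -> 1
  row 8 [01000]: (((1 IMPLIES NOT 0) IMPLIES 1) IMPLIES ((0 AND 0) OR 0)) -> 0
  row 9 [01001]: (((1 IMPLIES NOT 0) IMPLIES 1) IMPLIES ((0 AND 0) OR 0)) -> 0
  row 10 [01010]: (((1 IMPLIES NOT 0) IMPLIES 1) IMPLIES ((1 AND 1) OR 0)) -> 1
  row 11 [01011]: (((1 IMPLIES NOT 0) IMPLIES 1) IMPLIES ((1 AND 1) OR 0)) -> 1
  row 12 [01100]: (((1 IMPLIES NOT 1) IMPLIES 1) IMPLIES ((0 AND 0) OR 0)) -> 0
  row 13 [01101]: (((1 IMPLIES NOT 1) IMPLIES 1) IMPLIES ((0 AND 0) OR 0)) -> 0
  row 14 [01110]: (((1 IMPLIES NOT 1) IMPLIES 1) IMPLIES ((1 AND 1) OR 0)) -> 1
  row 15 [01111]: (((1 IMPLIES NOT 1) IMPLIES 1) IMPLIES ((1 AND 1) OR 0)) -> 1
  row 16 [10000]: (((0 IMPLIES NOT 0) IMPLIES 0) IMPLIES ((0 AND 0) OR 1)) -> 1
  row 17 [10001]: (((0 IMPLIES NOT 0) IMPLIES 0) IMPLIES ((0 AND 0) OR 1)) -> 1
  row 18 [10010]: (((0 IMPLIES NOT 0) IMPLIES 0) IMPLIES ((1 AND 1) OR 1)) -> 1
  row 19 [10011]: (((0 IMPLIES NOT 0) IMPLIES 0) IMPLIES ((1 AND 1) OR 1)) -> 1
  row 20 [10100]: (((0 IMPLIES NOT 1) IMPLIES 0) IMPLIES ((0 AND 0) OR 1)) -> 1
  row 21 [10101]: (((0 IMPLIES NOT 1) IMPLIES 0) IMPLIES ((0 AND 0) OR 1)) -> 1
  row 22 [10110]: (((0 IMPLIES NOT 1) IMPLIES 0) IMPLIES ((1 AND 1) OR 1)) -> 1
  row 23 [10111]: (((0 IMPLIES NOT 1) IMPLIES 0) IMPLIES ((1 AND 1) OR 1)) -> 1
  row 24 [11000]: (((1 IMPLIES NOT 0) IMPLIES 1) IMPLIES ((0 AND 0) OR 1)) -> 1
  row 25 [11001]: (((1 IMPLIES NOT 0) IMPLIES 1) IMPLIES ((0 AND 0) OR 1)) -> 1
  row 26 [11010]: (((1 IMPLIES NOT 0) IMPLIES 1) IMPLIES ((1 AND 1) OR 1)) -> 1
  row 27 [11011]: (((1 IMPLIES NOT 0) IMPLIES 1) IMPLIES ((1 AND 1) OR 1)) -> 1
  row 28 [11100]: (((1 IMPLIES NOT 1) IMPLIES 1) IMPLIES ((0 AND 0) OR 1)) -> 1
  row 29 [11101]: (((1 IMPLIES NOT 1) IMPLIES 1) IMPLIES ((0 AND 0) OR 1)) -> 1
  row 30 [11110]: (((1 IMPLIES NOT 1) IMPLIES 1) IMPLIES ((1 AND 1) OR 1)) -> 1
  row 31 [11111]: (((1 IMPLIES NOT 1) IMPLIES 1) IMPLIES ((1 AND 1) OR 1)) -> 1
Full result column, 4 rows per line (a,b,c fixed per line; d,e runs 00..11 left to right):
  rows 0-3 [a,b,c=000]: 1111  = hex F
  rows 4-7 [a,b,c=001]: 1111  = hex F
  rows 8-11 [a,b,c=010]: 0011  = hex 3
  rows 12-15 [a,b,c=011]: 0011  = hex 3
  rows 16-19 [a,b,c=100]: 1111  = hex F
  rows 20-23 [a,b,c=101]: 1111  = hex F
  rows 24-27 [a,b,c=110]: 1111  = hex F
  rows 28-31 [a,b,c=111]: 1111  = hex F
Output column (row 0 .. row 31) = 11111111001100111111111111111111
Output column grouped in 4s = 1111 1111 0011 0011 1111 1111 1111 1111 = 0xFF33FFFF
Convert to decimal digit by digit (value = value*16 + digit):
  F -> 15
  15*16 + 15 (F) = 255
  255*16 + 3 = 4083
  4083*16 + 3 = 65331
  65331*16 + 15 (F) = 1045311
  1045311*16 + 15 (F) = 16724991
  16724991*16 + 15 (F) = 267599871
  267599871*16 + 15 (F) = 4281597951
Decimal = 4281597951

4281597951


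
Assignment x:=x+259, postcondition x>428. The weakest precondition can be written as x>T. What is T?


Formula: wp(x:=E, P) = P[E/x] (substitute E for x in postcondition)
Step 1: Postcondition: x>428
Step 2: Substitute x+259 for x: x+259>428
Step 3: Solve for x: x > 428-259 = 169

169


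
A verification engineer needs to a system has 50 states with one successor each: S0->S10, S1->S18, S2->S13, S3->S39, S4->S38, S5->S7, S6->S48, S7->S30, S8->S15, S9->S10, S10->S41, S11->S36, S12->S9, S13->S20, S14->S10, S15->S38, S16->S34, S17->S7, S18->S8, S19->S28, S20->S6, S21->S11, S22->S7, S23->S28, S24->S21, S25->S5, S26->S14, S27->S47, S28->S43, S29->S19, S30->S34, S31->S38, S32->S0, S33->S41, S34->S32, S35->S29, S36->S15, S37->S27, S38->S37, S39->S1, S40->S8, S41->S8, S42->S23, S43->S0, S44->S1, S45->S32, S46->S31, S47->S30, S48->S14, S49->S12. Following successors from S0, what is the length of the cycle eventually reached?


Trace from S0 until a state repeats:
  S0 -> S10 -> S41 -> S8 -> S15 -> S38 -> S37 -> S27 -> S47 -> S30 -> S34 -> S32 -> S0
S0 first seen at step 0, revisited at step 12.
Cycle length = 12 - 0 = 12

12


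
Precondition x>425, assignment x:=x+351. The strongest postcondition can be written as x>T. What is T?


Formula: sp(P, x:=E) = exists old_x. (x = E[old_x/x]) AND P[old_x/x] (old_x is the value of x before the assignment; eliminate old_x by solving x = E[old_x/x] for old_x)
Step 1: Precondition P: x>425, i.e. old_x > 425
Step 2: Assignment gives x = old_x + 351, so old_x = x - 351
Step 3: Substitute into P: x - 351 > 425
Step 4: Simplify: x > 425+351 = 776

776


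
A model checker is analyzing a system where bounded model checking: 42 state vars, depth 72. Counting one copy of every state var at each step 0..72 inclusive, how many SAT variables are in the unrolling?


BMC unrolls to depth k, creating one copy of each state var for steps 0..k.
Step count = 72 + 1 = 73 (steps 0 through 72)
Vars per step = 42
Total = 42 * 73 = 3066

3066


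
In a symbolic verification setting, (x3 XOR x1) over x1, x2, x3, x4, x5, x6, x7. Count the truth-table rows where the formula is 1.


Formula: (x3 XOR x1) over 7 vars (128 rows)
Evaluate each row (x1, x2, x3, x4, x5, x6, x7 as bits, MSB first):
  row 0 [0000000]: (0 XOR 0) -> 0
  row 1 [0000001]: (0 XOR 0) -> 0
  row 2 [0000010]: (0 XOR 0) -> 0
  row 3 [0000011]: (0 XOR 0) -> 0
  row 4 [0000100]: (0 XOR 0) -> 0
  (every remaining row is evaluated the same way; all 128 results are listed next)
Full result column, 8 rows per line (x1,x2,x3,x4 fixed per line; x5,x6,x7 runs 000..111 left to right):
  rows 0-7 [x1,x2,x3,x4=0000]: 00000000  (ones: 0)
  rows 8-15 [x1,x2,x3,x4=0001]: 00000000  (ones: 0)
  rows 16-23 [x1,x2,x3,x4=0010]: 11111111  (ones: 8)
  rows 24-31 [x1,x2,x3,x4=0011]: 11111111  (ones: 8)
  rows 32-39 [x1,x2,x3,x4=0100]: 00000000  (ones: 0)
  rows 40-47 [x1,x2,x3,x4=0101]: 00000000  (ones: 0)
  rows 48-55 [x1,x2,x3,x4=0110]: 11111111  (ones: 8)
  rows 56-63 [x1,x2,x3,x4=0111]: 11111111  (ones: 8)
  rows 64-71 [x1,x2,x3,x4=1000]: 11111111  (ones: 8)
  rows 72-79 [x1,x2,x3,x4=1001]: 11111111  (ones: 8)
  rows 80-87 [x1,x2,x3,x4=1010]: 00000000  (ones: 0)
  rows 88-95 [x1,x2,x3,x4=1011]: 00000000  (ones: 0)
  rows 96-103 [x1,x2,x3,x4=1100]: 11111111  (ones: 8)
  rows 104-111 [x1,x2,x3,x4=1101]: 11111111  (ones: 8)
  rows 112-119 [x1,x2,x3,x4=1110]: 00000000  (ones: 0)
  rows 120-127 [x1,x2,x3,x4=1111]: 00000000  (ones: 0)
Count of 1-rows = 0+0+8+8+0+0+8+8+8+8+0+0+8+8+0+0 = 64

64


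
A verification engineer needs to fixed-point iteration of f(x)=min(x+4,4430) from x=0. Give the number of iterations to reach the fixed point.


Step 1: x=0, cap=4430, increment=4
Step 2: x grows by 4 each step until capped at 4430; fixed point is x=4430
Step 3: iterations = ceil(4430/4) = 1108

1108


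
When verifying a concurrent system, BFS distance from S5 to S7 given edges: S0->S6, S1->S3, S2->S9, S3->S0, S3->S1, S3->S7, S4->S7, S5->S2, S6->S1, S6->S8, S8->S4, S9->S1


BFS layer-by-layer from S5:
  dist 0: {S5}
  dist 1: {S2}
  dist 2: {S9}
  dist 3: {S1}
  dist 4: {S3}
  dist 5: {S0, S7}
  -> S7 reached at distance 5
Shortest path length = 5

5


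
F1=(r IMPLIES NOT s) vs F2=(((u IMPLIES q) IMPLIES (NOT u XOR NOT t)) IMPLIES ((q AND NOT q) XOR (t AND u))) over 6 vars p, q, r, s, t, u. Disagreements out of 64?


F1 = (r IMPLIES NOT s)
F2 = (((u IMPLIES q) IMPLIES (NOT u XOR NOT t)) IMPLIES ((q AND NOT q) XOR (t AND u)))
Evaluate both on each of 64 rows (bits = p,q,r,s,t,u):
  row 0 [000000]: F1=1 F2=1 -> 0
  row 1 [000001]: F1=1 F2=0 (differ) -> 1
  row 2 [000010]: F1=1 F2=0 (differ) -> 1
  row 3 [000011]: F1=1 F2=1 -> 0
  row 4 [000100]: F1=1 F2=1 -> 0
  (every remaining row is evaluated the same way; all 64 results are listed next)
Full result column, 8 rows per line (p,q,r fixed per line; s,t,u runs 000..111 left to right):
  rows 0-7 [p,q,r=000]: 01100110  (ones: 4)
  rows 8-15 [p,q,r=001]: 01101001  (ones: 4)
  rows 16-23 [p,q,r=010]: 01100110  (ones: 4)
  rows 24-31 [p,q,r=011]: 01101001  (ones: 4)
  rows 32-39 [p,q,r=100]: 01100110  (ones: 4)
  rows 40-47 [p,q,r=101]: 01101001  (ones: 4)
  rows 48-55 [p,q,r=110]: 01100110  (ones: 4)
  rows 56-63 [p,q,r=111]: 01101001  (ones: 4)
Disagreements = 4+4+4+4+4+4+4+4 = 32

32


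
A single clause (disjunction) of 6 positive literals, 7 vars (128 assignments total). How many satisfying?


Step 1: Total=2^7=128
Step 2: Unsat when all 6 false: 2^1=2
Step 3: Sat=128-2=126

126


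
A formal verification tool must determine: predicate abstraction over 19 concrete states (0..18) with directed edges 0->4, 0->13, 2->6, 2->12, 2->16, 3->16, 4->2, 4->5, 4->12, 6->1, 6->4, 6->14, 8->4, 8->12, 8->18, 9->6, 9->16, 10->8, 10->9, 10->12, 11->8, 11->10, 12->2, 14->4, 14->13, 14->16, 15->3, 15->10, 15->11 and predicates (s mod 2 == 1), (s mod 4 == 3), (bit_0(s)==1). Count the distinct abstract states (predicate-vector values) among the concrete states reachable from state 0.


BFS from 0:
Concrete reachable: {0, 1, 2, 4, 5, 6, 12, 13, 14, 16}
Abstract via predicates (s mod 2 == 1), (s mod 4 == 3), (bit_0(s)==1):
  (0,0,0) <- {0, 2, 4, 6, 12, 14, 16}
  (1,0,1) <- {1, 5, 13}
Distinct abstract states = 2

2


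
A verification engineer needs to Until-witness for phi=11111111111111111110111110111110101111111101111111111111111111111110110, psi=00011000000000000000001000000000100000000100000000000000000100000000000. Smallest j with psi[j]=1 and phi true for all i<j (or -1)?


(phi U psi) at 0: need smallest j with psi[j]=1 and phi[i]=1 for all i in [0,j).
Scan from step 0:
  step 0: phi=1, psi=0 -> continue
  step 1: phi=1, psi=0 -> continue
  step 2: phi=1, psi=0 -> continue
  step 3: psi=1 and phi held for [0,3) -> witness found
Witness step = 3

3
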